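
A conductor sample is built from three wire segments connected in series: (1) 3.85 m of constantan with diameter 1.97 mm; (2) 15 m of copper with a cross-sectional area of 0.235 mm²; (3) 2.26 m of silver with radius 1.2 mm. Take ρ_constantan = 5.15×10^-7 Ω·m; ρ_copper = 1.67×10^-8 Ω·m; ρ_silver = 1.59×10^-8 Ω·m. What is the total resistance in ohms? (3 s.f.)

Seg 1: A = π(d/2)² = π(9.8500e-04 m)² = 3.048e-06 m²
R_1 = (5.15×10^-7)(3.85)/(3.048e-06) = 0.6505 Ω
Seg 2: A = 0.235 mm² = 2.350e-07 m²
R_2 = (1.67×10^-8)(15)/(2.350e-07) = 1.066 Ω
Seg 3: A = πr² = π(1.2000e-03 m)² = 4.524e-06 m²
R_3 = (1.59×10^-8)(2.26)/(4.524e-06) = 0.007943 Ω
R_total = R_1 + R_2 + R_3 = 1.72 Ω

1.72 Ω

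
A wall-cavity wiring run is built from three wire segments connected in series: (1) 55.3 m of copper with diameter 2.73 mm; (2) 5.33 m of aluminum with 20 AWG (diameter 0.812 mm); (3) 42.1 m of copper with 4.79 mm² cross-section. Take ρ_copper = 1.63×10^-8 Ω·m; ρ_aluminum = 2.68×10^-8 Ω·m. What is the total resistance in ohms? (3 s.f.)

Seg 1: A = π(d/2)² = π(1.3650e-03 m)² = 5.853e-06 m²
R_1 = (1.63×10^-8)(55.3)/(5.853e-06) = 0.154 Ω
Seg 2: A = π(0.812/2 mm)² = π(4.0600e-04 m)² = 5.178e-07 m²
R_2 = (2.68×10^-8)(5.33)/(5.178e-07) = 0.2758 Ω
Seg 3: A = 4.79 mm² = 4.790e-06 m²
R_3 = (1.63×10^-8)(42.1)/(4.790e-06) = 0.1433 Ω
R_total = R_1 + R_2 + R_3 = 0.573 Ω

0.573 Ω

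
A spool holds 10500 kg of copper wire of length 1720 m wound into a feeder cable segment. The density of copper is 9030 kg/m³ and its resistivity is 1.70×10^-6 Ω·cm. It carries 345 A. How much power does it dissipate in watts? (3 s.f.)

5150 W

ρ = 1.70×10^-6 Ω·cm = 1.70×10^-8 Ω·m
A = m/(density·L) = 10500/(9030×1720) = 6.7604e-04 m²
R = ρL/A = (1.70×10^-8)(1720)/(6.7604e-04) = 0.04325 Ω
P = I²R = (345)² × 0.04325 = 5150 W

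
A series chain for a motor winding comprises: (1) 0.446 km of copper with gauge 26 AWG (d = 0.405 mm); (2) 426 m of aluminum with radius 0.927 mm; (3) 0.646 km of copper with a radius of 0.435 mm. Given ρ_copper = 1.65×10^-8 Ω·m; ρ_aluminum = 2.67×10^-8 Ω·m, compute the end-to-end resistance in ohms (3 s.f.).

Seg 1: A = π(0.405/2 mm)² = π(2.0250e-04 m)² = 1.288e-07 m²
R_1 = (1.65×10^-8)(446)/(1.288e-07) = 57.12 Ω
Seg 2: A = πr² = π(9.2700e-04 m)² = 2.700e-06 m²
R_2 = (2.67×10^-8)(426)/(2.700e-06) = 4.213 Ω
Seg 3: A = πr² = π(4.3500e-04 m)² = 5.945e-07 m²
R_3 = (1.65×10^-8)(646)/(5.945e-07) = 17.93 Ω
R_total = R_1 + R_2 + R_3 = 79.3 Ω

79.3 Ω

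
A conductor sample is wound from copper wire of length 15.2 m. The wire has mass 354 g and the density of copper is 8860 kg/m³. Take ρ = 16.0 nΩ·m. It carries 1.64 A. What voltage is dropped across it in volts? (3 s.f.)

0.152 V

ρ = 16.0 nΩ·m = 1.60×10^-8 Ω·m
A = m/(density·L) = 0.354/(8860×15.2) = 2.6286e-06 m²
R = ρL/A = (1.60×10^-8)(15.2)/(2.6286e-06) = 0.09252 Ω
V = IR = 1.64 × 0.09252 = 0.152 V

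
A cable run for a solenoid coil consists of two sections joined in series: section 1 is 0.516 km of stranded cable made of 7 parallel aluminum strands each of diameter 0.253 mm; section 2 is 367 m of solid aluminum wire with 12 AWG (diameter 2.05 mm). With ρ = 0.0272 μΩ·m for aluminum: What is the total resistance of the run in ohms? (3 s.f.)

42.9 Ω

ρ = 0.0272 μΩ·m = 2.72×10^-8 Ω·m
Section 1: A_strand = π(1.2650e-04)² = 5.027e-08 m²; R₁ = ρL/(N·A_s) = (2.72×10^-8)(516)/(7×5.027e-08) = 39.88 Ω
Section 2: A = π(2.05/2 mm)² = π(1.0250e-03 m)² = 3.301e-06 m²
R₂ = (2.72×10^-8)(367)/(3.301e-06) = 3.024 Ω
R = R₁ + R₂ = 42.9 Ω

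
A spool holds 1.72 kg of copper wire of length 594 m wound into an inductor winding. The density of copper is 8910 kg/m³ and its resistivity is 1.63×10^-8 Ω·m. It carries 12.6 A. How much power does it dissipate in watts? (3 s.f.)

4730 W

A = m/(density·L) = 1.72/(8910×594) = 3.2499e-07 m²
R = ρL/A = (1.63×10^-8)(594)/(3.2499e-07) = 29.79 Ω
P = I²R = (12.6)² × 29.79 = 4730 W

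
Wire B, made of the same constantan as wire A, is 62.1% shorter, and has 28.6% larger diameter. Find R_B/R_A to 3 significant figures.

R ∝ L/d², so R_B/R_A = (1 − 62.1/100) × (1 + 28.6/100)⁻²
= 0.379 × 0.6047 = 0.229

0.229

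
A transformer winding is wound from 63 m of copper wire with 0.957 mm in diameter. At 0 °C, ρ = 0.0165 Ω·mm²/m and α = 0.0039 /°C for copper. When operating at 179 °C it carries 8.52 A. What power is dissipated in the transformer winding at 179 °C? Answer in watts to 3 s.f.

178 W

ρ = 0.0165 Ω·mm²/m = 1.65×10^-8 Ω·m
A = π(d/2)² = π(4.7850e-04 m)² = 7.193e-07 m²
R₍0₎ = ρL/A = (1.65×10^-8)(63)/(7.193e-07) = 1.445 Ω
R₍179₎ = R₍0₎(1 + αΔT) = 1.445 × (1 + 0.0039×179) = 2.454 Ω
P = I²R = (8.52)² × 2.454 = 178 W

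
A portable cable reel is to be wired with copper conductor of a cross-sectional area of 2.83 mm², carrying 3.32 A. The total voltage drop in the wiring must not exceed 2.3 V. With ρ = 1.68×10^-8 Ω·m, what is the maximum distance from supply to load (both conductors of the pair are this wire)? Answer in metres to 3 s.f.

58.3 m

A = 2.83 mm² = 2.830e-06 m²
L_max = V_max·A/(2·ρI) = (2.3)(2.830e-06)/(2×1.68×10^-8×3.32) = 58.3 m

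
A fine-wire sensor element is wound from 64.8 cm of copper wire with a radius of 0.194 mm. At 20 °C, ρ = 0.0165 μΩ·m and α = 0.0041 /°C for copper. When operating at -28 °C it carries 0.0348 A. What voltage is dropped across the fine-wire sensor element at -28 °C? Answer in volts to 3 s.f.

0.00253 V

ρ = 0.0165 μΩ·m = 1.65×10^-8 Ω·m
A = πr² = π(1.9400e-04 m)² = 1.182e-07 m²
R₍20₎ = ρL/A = (1.65×10^-8)(0.648)/(1.182e-07) = 0.09043 Ω
R₍-28₎ = R₍20₎(1 + αΔT) = 0.09043 × (1 + 0.0041×-48) = 0.07263 Ω
V = IR = 0.0348 × 0.07263 = 0.00253 V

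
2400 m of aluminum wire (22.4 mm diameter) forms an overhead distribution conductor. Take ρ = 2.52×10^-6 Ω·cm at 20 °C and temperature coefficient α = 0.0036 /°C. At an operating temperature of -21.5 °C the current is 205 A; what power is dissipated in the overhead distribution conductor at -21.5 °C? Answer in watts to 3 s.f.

ρ = 2.52×10^-6 Ω·cm = 2.52×10^-8 Ω·m
A = π(d/2)² = π(1.1200e-02 m)² = 3.941e-04 m²
R₍20₎ = ρL/A = (2.52×10^-8)(2400)/(3.941e-04) = 0.1535 Ω
R₍-21.5₎ = R₍20₎(1 + αΔT) = 0.1535 × (1 + 0.0036×-41.5) = 0.1305 Ω
P = I²R = (205)² × 0.1305 = 5490 W

5490 W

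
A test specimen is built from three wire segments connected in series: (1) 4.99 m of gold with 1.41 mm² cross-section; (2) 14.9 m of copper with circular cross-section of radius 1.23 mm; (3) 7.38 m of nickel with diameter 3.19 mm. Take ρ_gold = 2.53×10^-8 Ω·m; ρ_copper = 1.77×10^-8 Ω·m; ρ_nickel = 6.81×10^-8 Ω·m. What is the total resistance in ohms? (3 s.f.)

Seg 1: A = 1.41 mm² = 1.410e-06 m²
R_1 = (2.53×10^-8)(4.99)/(1.410e-06) = 0.08954 Ω
Seg 2: A = πr² = π(1.2300e-03 m)² = 4.753e-06 m²
R_2 = (1.77×10^-8)(14.9)/(4.753e-06) = 0.05549 Ω
Seg 3: A = π(d/2)² = π(1.5950e-03 m)² = 7.992e-06 m²
R_3 = (6.81×10^-8)(7.38)/(7.992e-06) = 0.06288 Ω
R_total = R_1 + R_2 + R_3 = 0.208 Ω

0.208 Ω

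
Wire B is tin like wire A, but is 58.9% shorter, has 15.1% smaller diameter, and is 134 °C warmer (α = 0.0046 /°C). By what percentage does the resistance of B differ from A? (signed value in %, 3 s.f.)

-7.83%

R ∝ ρL/d² with ρ ∝ (1+αΔT), so R_B/R_A = (1 − 58.9/100) × (1 − 15.1/100)⁻² × (1 + 0.0046×134)
= 0.411 × 1.387 × 1.616 = 0.9217
(R_B − R_A)/R_A = 0.9217 − 1 = -7.83%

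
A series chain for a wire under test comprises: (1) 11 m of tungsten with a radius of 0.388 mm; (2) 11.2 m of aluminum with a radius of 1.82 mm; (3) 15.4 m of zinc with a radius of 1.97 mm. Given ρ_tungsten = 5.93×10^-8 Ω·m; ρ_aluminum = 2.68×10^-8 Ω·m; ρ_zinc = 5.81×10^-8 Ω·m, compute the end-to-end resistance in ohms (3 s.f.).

Seg 1: A = πr² = π(3.8800e-04 m)² = 4.729e-07 m²
R_1 = (5.93×10^-8)(11)/(4.729e-07) = 1.379 Ω
Seg 2: A = πr² = π(1.8200e-03 m)² = 1.041e-05 m²
R_2 = (2.68×10^-8)(11.2)/(1.041e-05) = 0.02884 Ω
Seg 3: A = πr² = π(1.9700e-03 m)² = 1.219e-05 m²
R_3 = (5.81×10^-8)(15.4)/(1.219e-05) = 0.07339 Ω
R_total = R_1 + R_2 + R_3 = 1.48 Ω

1.48 Ω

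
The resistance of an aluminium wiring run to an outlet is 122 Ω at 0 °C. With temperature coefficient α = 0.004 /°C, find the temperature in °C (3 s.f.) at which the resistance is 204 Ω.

R = R₀(1 + α(T − T₀)) ⇒ T = T₀ + (R/R₀ − 1)/α
T = 0 + (204/122 − 1)/0.004 = 0 + (0.6721)/0.004 = 168 °C

168 °C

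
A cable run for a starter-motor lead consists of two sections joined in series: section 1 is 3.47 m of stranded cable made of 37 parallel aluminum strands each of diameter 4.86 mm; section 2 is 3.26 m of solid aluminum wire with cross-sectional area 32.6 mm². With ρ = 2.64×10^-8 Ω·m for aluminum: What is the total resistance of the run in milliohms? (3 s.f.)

2.77 mΩ

Section 1: A_strand = π(2.4300e-03)² = 1.855e-05 m²; R₁ = ρL/(N·A_s) = (2.64×10^-8)(3.47)/(37×1.855e-05) = 1.335×10^-4 Ω
Section 2: A = 32.6 mm² = 3.260e-05 m²
R₂ = (2.64×10^-8)(3.26)/(3.260e-05) = 0.00264 Ω
R = R₁ + R₂ = 2.77 mΩ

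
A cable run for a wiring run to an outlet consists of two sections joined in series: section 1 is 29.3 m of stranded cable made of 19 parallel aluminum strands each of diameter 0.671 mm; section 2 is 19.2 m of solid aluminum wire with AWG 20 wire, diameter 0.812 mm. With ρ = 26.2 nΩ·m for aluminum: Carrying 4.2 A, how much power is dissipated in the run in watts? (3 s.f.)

19.2 W

ρ = 26.2 nΩ·m = 2.62×10^-8 Ω·m
Section 1: A_strand = π(3.3550e-04)² = 3.536e-07 m²; R₁ = ρL/(N·A_s) = (2.62×10^-8)(29.3)/(19×3.536e-07) = 0.1143 Ω
Section 2: A = π(0.812/2 mm)² = π(4.0600e-04 m)² = 5.178e-07 m²
R₂ = (2.62×10^-8)(19.2)/(5.178e-07) = 0.9714 Ω
R = R₁ + R₂ = 1.086 Ω
P = I²R = (4.2)² × 1.086 = 19.2 W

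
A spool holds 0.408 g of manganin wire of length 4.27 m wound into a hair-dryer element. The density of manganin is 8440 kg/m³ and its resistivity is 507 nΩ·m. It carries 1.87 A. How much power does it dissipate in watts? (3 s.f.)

ρ = 507 nΩ·m = 5.07×10^-7 Ω·m
A = m/(density·L) = 4.080×10^-4/(8440×4.27) = 1.1321e-08 m²
R = ρL/A = (5.07×10^-7)(4.27)/(1.1321e-08) = 191.2 Ω
P = I²R = (1.87)² × 191.2 = 669 W

669 W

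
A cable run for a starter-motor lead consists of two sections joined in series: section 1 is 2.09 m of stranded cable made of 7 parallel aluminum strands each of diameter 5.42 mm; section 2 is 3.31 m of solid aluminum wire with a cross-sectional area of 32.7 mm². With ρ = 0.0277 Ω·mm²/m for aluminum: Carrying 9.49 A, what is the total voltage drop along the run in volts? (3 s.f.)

ρ = 0.0277 Ω·mm²/m = 2.77×10^-8 Ω·m
Section 1: A_strand = π(2.7100e-03)² = 2.307e-05 m²; R₁ = ρL/(N·A_s) = (2.77×10^-8)(2.09)/(7×2.307e-05) = 3.585×10^-4 Ω
Section 2: A = 32.7 mm² = 3.270e-05 m²
R₂ = (2.77×10^-8)(3.31)/(3.270e-05) = 0.002804 Ω
R = R₁ + R₂ = 0.003162 Ω
V = IR = 9.49 × 0.003162 = 0.0300 V

0.0300 V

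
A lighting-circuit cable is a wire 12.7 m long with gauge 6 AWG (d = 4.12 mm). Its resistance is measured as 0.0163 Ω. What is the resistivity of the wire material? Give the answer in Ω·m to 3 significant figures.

A = π(4.12/2 mm)² = π(2.0600e-03 m)² = 1.333e-05 m²
ρ = RA/L = (0.0163)(1.333e-05)/(12.7) = 1.71×10^-8 Ω·m

1.71×10^-8 Ω·m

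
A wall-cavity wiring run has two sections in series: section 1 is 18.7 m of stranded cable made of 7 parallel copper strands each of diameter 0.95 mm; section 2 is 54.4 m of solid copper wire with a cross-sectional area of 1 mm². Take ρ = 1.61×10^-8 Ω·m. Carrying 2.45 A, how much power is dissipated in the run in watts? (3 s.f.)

Section 1: A_strand = π(4.7500e-04)² = 7.088e-07 m²; R₁ = ρL/(N·A_s) = (1.61×10^-8)(18.7)/(7×7.088e-07) = 0.06068 Ω
Section 2: A = 1 mm² = 1.000e-06 m²
R₂ = (1.61×10^-8)(54.4)/(1.000e-06) = 0.8758 Ω
R = R₁ + R₂ = 0.9365 Ω
P = I²R = (2.45)² × 0.9365 = 5.62 W

5.62 W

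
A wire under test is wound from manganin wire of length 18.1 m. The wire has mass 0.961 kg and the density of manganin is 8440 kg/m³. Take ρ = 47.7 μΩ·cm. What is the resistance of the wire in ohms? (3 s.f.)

1.37 Ω

ρ = 47.7 μΩ·cm = 4.77×10^-7 Ω·m
A = m/(density·L) = 0.961/(8440×18.1) = 6.2907e-06 m²
R = ρL/A = (4.77×10^-7)(18.1)/(6.2907e-06) = 1.37 Ω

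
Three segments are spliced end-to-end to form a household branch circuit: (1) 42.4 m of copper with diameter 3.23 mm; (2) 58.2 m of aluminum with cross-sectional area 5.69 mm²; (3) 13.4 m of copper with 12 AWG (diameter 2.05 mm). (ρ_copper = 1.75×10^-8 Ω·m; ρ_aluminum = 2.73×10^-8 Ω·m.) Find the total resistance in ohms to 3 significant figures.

Seg 1: A = π(d/2)² = π(1.6150e-03 m)² = 8.194e-06 m²
R_1 = (1.75×10^-8)(42.4)/(8.194e-06) = 0.09055 Ω
Seg 2: A = 5.69 mm² = 5.690e-06 m²
R_2 = (2.73×10^-8)(58.2)/(5.690e-06) = 0.2792 Ω
Seg 3: A = π(2.05/2 mm)² = π(1.0250e-03 m)² = 3.301e-06 m²
R_3 = (1.75×10^-8)(13.4)/(3.301e-06) = 0.07105 Ω
R_total = R_1 + R_2 + R_3 = 0.441 Ω

0.441 Ω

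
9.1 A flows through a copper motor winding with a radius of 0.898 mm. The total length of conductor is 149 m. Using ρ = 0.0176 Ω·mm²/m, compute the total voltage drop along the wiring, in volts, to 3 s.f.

9.42 V

ρ = 0.0176 Ω·mm²/m = 1.76×10^-8 Ω·m
A = πr² = π(8.9800e-04 m)² = 2.533e-06 m²
R = ρL/A = (1.76×10^-8)(149)/(2.533e-06) = 1.035 Ω
V = IR = 9.1 × 1.035 = 9.42 V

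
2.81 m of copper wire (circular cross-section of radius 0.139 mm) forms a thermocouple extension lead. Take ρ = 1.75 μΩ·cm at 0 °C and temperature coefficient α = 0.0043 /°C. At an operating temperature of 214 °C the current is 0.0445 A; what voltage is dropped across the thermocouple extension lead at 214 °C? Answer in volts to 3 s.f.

0.0692 V

ρ = 1.75 μΩ·cm = 1.75×10^-8 Ω·m
A = πr² = π(1.3900e-04 m)² = 6.070e-08 m²
R₍0₎ = ρL/A = (1.75×10^-8)(2.81)/(6.070e-08) = 0.8101 Ω
R₍214₎ = R₍0₎(1 + αΔT) = 0.8101 × (1 + 0.0043×214) = 1.556 Ω
V = IR = 0.0445 × 1.556 = 0.0692 V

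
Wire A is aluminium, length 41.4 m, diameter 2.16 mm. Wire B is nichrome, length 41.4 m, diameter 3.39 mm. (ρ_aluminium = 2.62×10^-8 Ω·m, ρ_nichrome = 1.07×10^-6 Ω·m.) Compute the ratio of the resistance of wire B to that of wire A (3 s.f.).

R ∝ ρL/d², so R_B/R_A = (ρ_B/ρ_A) × (d_A/d_B)²
= (1.07×10^-6/2.62×10^-8) × (2.16/3.39)² = 16.6

16.6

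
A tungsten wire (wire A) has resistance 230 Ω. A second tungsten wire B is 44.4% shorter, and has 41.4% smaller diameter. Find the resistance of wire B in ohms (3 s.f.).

R ∝ L/d², so R_B/R_A = (1 − 44.4/100) × (1 − 41.4/100)⁻²
= 0.556 × 2.912 = 1.619
R_B = 1.619 × 230 = 372 Ω

372 Ω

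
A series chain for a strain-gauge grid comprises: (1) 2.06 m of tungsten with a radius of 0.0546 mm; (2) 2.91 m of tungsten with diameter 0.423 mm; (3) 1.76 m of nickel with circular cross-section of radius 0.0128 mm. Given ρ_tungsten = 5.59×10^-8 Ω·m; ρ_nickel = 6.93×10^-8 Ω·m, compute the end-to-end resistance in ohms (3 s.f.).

Seg 1: A = πr² = π(5.4600e-05 m)² = 9.366e-09 m²
R_1 = (5.59×10^-8)(2.06)/(9.366e-09) = 12.3 Ω
Seg 2: A = π(d/2)² = π(2.1150e-04 m)² = 1.405e-07 m²
R_2 = (5.59×10^-8)(2.91)/(1.405e-07) = 1.158 Ω
Seg 3: A = πr² = π(1.2800e-05 m)² = 5.147e-10 m²
R_3 = (6.93×10^-8)(1.76)/(5.147e-10) = 237 Ω
R_total = R_1 + R_2 + R_3 = 250 Ω

250 Ω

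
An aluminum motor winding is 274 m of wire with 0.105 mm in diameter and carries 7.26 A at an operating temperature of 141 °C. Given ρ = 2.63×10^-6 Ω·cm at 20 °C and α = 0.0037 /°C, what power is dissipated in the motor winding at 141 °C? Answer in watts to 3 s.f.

ρ = 2.63×10^-6 Ω·cm = 2.63×10^-8 Ω·m
A = π(d/2)² = π(5.2500e-05 m)² = 8.659e-09 m²
R₍20₎ = ρL/A = (2.63×10^-8)(274)/(8.659e-09) = 832.2 Ω
R₍141₎ = R₍20₎(1 + αΔT) = 832.2 × (1 + 0.0037×121) = 1205 Ω
P = I²R = (7.26)² × 1205 = 63500 W

63500 W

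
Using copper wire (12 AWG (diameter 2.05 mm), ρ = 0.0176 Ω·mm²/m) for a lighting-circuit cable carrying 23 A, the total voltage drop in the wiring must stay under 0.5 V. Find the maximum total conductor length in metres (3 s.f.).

ρ = 0.0176 Ω·mm²/m = 1.76×10^-8 Ω·m
A = π(2.05/2 mm)² = π(1.0250e-03 m)² = 3.301e-06 m²
L_max = V_max·A/(1·ρI) = (0.5)(3.301e-06)/(1.76×10^-8×23) = 4.08 m

4.08 m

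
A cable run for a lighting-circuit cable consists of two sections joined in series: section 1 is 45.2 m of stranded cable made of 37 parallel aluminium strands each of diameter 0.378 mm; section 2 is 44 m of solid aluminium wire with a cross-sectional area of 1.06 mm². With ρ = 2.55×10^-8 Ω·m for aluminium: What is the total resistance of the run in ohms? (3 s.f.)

1.34 Ω

Section 1: A_strand = π(1.8900e-04)² = 1.122e-07 m²; R₁ = ρL/(N·A_s) = (2.55×10^-8)(45.2)/(37×1.122e-07) = 0.2776 Ω
Section 2: A = 1.06 mm² = 1.060e-06 m²
R₂ = (2.55×10^-8)(44)/(1.060e-06) = 1.058 Ω
R = R₁ + R₂ = 1.34 Ω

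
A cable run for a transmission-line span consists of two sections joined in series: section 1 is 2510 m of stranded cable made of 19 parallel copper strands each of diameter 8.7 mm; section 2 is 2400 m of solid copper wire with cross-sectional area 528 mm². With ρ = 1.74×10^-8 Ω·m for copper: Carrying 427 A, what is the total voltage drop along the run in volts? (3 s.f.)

Section 1: A_strand = π(4.3500e-03)² = 5.945e-05 m²; R₁ = ρL/(N·A_s) = (1.74×10^-8)(2510)/(19×5.945e-05) = 0.03867 Ω
Section 2: A = 528 mm² = 5.280e-04 m²
R₂ = (1.74×10^-8)(2400)/(5.280e-04) = 0.07909 Ω
R = R₁ + R₂ = 0.1178 Ω
V = IR = 427 × 0.1178 = 50.3 V

50.3 V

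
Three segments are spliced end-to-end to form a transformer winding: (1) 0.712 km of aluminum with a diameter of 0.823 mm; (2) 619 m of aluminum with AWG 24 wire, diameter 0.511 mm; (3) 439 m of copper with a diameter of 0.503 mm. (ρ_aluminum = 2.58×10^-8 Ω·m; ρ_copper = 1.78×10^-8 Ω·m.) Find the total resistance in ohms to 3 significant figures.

Seg 1: A = π(d/2)² = π(4.1150e-04 m)² = 5.320e-07 m²
R_1 = (2.58×10^-8)(712)/(5.320e-07) = 34.53 Ω
Seg 2: A = π(0.511/2 mm)² = π(2.5550e-04 m)² = 2.051e-07 m²
R_2 = (2.58×10^-8)(619)/(2.051e-07) = 77.87 Ω
Seg 3: A = π(d/2)² = π(2.5150e-04 m)² = 1.987e-07 m²
R_3 = (1.78×10^-8)(439)/(1.987e-07) = 39.32 Ω
R_total = R_1 + R_2 + R_3 = 152 Ω

152 Ω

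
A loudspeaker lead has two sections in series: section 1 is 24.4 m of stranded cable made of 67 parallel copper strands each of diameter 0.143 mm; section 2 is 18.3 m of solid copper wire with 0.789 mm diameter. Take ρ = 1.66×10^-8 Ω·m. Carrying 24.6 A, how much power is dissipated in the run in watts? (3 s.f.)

604 W

Section 1: A_strand = π(7.1500e-05)² = 1.606e-08 m²; R₁ = ρL/(N·A_s) = (1.66×10^-8)(24.4)/(67×1.606e-08) = 0.3764 Ω
Section 2: A = π(d/2)² = π(3.9450e-04 m)² = 4.889e-07 m²
R₂ = (1.66×10^-8)(18.3)/(4.889e-07) = 0.6213 Ω
R = R₁ + R₂ = 0.9977 Ω
P = I²R = (24.6)² × 0.9977 = 604 W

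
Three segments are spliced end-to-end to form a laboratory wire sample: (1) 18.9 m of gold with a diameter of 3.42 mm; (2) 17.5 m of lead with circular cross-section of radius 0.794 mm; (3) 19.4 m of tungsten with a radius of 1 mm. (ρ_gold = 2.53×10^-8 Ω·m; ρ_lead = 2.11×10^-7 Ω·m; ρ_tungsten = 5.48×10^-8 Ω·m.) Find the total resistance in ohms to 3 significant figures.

Seg 1: A = π(d/2)² = π(1.7100e-03 m)² = 9.186e-06 m²
R_1 = (2.53×10^-8)(18.9)/(9.186e-06) = 0.05205 Ω
Seg 2: A = πr² = π(7.9400e-04 m)² = 1.981e-06 m²
R_2 = (2.11×10^-7)(17.5)/(1.981e-06) = 1.864 Ω
Seg 3: A = πr² = π(1.0000e-03 m)² = 3.142e-06 m²
R_3 = (5.48×10^-8)(19.4)/(3.142e-06) = 0.3384 Ω
R_total = R_1 + R_2 + R_3 = 2.25 Ω

2.25 Ω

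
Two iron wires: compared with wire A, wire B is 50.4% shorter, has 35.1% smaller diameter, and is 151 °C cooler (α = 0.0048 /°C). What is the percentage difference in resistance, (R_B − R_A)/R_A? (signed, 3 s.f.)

R ∝ ρL/d² with ρ ∝ (1+αΔT), so R_B/R_A = (1 − 50.4/100) × (1 − 35.1/100)⁻² × (1 − 0.0048×151)
= 0.496 × 2.374 × 0.2752 = 0.3241
(R_B − R_A)/R_A = 0.3241 − 1 = -67.6%

-67.6%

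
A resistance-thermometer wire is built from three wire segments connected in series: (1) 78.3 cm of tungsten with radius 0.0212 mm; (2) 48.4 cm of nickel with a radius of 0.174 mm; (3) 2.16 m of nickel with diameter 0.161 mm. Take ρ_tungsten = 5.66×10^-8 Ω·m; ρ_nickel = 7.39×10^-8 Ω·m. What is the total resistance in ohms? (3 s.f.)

Seg 1: A = πr² = π(2.1200e-05 m)² = 1.412e-09 m²
R_1 = (5.66×10^-8)(0.783)/(1.412e-09) = 31.39 Ω
Seg 2: A = πr² = π(1.7400e-04 m)² = 9.511e-08 m²
R_2 = (7.39×10^-8)(0.484)/(9.511e-08) = 0.376 Ω
Seg 3: A = π(d/2)² = π(8.0500e-05 m)² = 2.036e-08 m²
R_3 = (7.39×10^-8)(2.16)/(2.036e-08) = 7.841 Ω
R_total = R_1 + R_2 + R_3 = 39.6 Ω

39.6 Ω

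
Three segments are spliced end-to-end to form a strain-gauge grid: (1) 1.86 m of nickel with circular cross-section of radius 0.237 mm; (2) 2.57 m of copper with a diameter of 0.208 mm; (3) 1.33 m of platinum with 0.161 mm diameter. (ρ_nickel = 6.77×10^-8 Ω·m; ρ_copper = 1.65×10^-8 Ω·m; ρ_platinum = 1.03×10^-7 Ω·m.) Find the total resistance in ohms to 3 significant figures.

8.69 Ω

Seg 1: A = πr² = π(2.3700e-04 m)² = 1.765e-07 m²
R_1 = (6.77×10^-8)(1.86)/(1.765e-07) = 0.7136 Ω
Seg 2: A = π(d/2)² = π(1.0400e-04 m)² = 3.398e-08 m²
R_2 = (1.65×10^-8)(2.57)/(3.398e-08) = 1.248 Ω
Seg 3: A = π(d/2)² = π(8.0500e-05 m)² = 2.036e-08 m²
R_3 = (1.03×10^-7)(1.33)/(2.036e-08) = 6.729 Ω
R_total = R_1 + R_2 + R_3 = 8.69 Ω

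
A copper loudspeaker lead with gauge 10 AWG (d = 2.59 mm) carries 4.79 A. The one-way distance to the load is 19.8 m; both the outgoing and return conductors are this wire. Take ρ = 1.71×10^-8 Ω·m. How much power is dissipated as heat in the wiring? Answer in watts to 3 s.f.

2.95 W

A = π(2.59/2 mm)² = π(1.2950e-03 m)² = 5.269e-06 m²
Total conductor length (both ways) L = 2 × 19.8 = 39.6 m
R = ρL/A = (1.71×10^-8)(39.6)/(5.269e-06) = 0.1285 Ω
P = I²R = (4.79)² × 0.1285 = 2.95 W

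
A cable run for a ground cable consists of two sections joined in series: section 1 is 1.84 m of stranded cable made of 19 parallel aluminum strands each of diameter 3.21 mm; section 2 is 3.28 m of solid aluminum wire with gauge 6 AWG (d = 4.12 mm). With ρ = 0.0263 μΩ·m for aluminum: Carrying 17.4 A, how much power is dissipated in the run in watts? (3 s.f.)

2.05 W

ρ = 0.0263 μΩ·m = 2.63×10^-8 Ω·m
Section 1: A_strand = π(1.6050e-03)² = 8.093e-06 m²; R₁ = ρL/(N·A_s) = (2.63×10^-8)(1.84)/(19×8.093e-06) = 3.147×10^-4 Ω
Section 2: A = π(4.12/2 mm)² = π(2.0600e-03 m)² = 1.333e-05 m²
R₂ = (2.63×10^-8)(3.28)/(1.333e-05) = 0.006471 Ω
R = R₁ + R₂ = 0.006785 Ω
P = I²R = (17.4)² × 0.006785 = 2.05 W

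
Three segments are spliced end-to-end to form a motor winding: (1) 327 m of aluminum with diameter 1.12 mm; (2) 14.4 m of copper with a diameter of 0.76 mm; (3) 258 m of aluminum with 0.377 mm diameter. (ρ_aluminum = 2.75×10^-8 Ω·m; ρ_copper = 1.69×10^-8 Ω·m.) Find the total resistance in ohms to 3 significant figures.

73.2 Ω

Seg 1: A = π(d/2)² = π(5.6000e-04 m)² = 9.852e-07 m²
R_1 = (2.75×10^-8)(327)/(9.852e-07) = 9.128 Ω
Seg 2: A = π(d/2)² = π(3.8000e-04 m)² = 4.536e-07 m²
R_2 = (1.69×10^-8)(14.4)/(4.536e-07) = 0.5365 Ω
Seg 3: A = π(d/2)² = π(1.8850e-04 m)² = 1.116e-07 m²
R_3 = (2.75×10^-8)(258)/(1.116e-07) = 63.56 Ω
R_total = R_1 + R_2 + R_3 = 73.2 Ω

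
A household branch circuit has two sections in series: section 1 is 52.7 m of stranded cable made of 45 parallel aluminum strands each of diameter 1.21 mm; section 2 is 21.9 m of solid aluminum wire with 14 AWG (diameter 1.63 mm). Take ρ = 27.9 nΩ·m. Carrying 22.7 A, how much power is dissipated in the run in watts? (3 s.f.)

ρ = 27.9 nΩ·m = 2.79×10^-8 Ω·m
Section 1: A_strand = π(6.0500e-04)² = 1.150e-06 m²; R₁ = ρL/(N·A_s) = (2.79×10^-8)(52.7)/(45×1.150e-06) = 0.02841 Ω
Section 2: A = π(1.63/2 mm)² = π(8.1500e-04 m)² = 2.087e-06 m²
R₂ = (2.79×10^-8)(21.9)/(2.087e-06) = 0.2928 Ω
R = R₁ + R₂ = 0.3212 Ω
P = I²R = (22.7)² × 0.3212 = 166 W

166 W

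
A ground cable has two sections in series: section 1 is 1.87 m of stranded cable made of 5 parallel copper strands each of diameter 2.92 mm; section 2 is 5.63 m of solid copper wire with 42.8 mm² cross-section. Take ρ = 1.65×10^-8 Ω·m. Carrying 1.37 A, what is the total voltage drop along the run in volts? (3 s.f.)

0.00424 V

Section 1: A_strand = π(1.4600e-03)² = 6.697e-06 m²; R₁ = ρL/(N·A_s) = (1.65×10^-8)(1.87)/(5×6.697e-06) = 9.215×10^-4 Ω
Section 2: A = 42.8 mm² = 4.280e-05 m²
R₂ = (1.65×10^-8)(5.63)/(4.280e-05) = 0.00217 Ω
R = R₁ + R₂ = 0.003092 Ω
V = IR = 1.37 × 0.003092 = 0.00424 V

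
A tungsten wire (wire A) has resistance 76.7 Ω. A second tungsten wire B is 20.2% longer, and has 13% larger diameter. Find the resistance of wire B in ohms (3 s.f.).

72.2 Ω

R ∝ L/d², so R_B/R_A = (1 + 20.2/100) × (1 + 13/100)⁻²
= 1.202 × 0.7832 = 0.9413
R_B = 0.9413 × 76.7 = 72.2 Ω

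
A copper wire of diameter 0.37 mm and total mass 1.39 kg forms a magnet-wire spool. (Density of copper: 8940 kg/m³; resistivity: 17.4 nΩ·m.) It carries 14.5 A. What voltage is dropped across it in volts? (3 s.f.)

ρ = 17.4 nΩ·m = 1.74×10^-8 Ω·m
A = π(d/2)² = π(1.8500e-04 m)² = 1.0752e-07 m²
L = m/(density·A) = 1.39/(8940×1.0752e-07) = 1446 m
R = ρL/A = (1.74×10^-8)(1446)/(1.0752e-07) = 234 Ω
V = IR = 14.5 × 234 = 3390 V

3390 V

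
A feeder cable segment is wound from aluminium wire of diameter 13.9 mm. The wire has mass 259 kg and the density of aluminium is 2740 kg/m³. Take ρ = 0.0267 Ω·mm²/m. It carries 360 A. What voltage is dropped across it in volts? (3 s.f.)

ρ = 0.0267 Ω·mm²/m = 2.67×10^-8 Ω·m
A = π(d/2)² = π(6.9500e-03 m)² = 1.5175e-04 m²
L = m/(density·A) = 259/(2740×1.5175e-04) = 622.9 m
R = ρL/A = (2.67×10^-8)(622.9)/(1.5175e-04) = 0.1096 Ω
V = IR = 360 × 0.1096 = 39.5 V

39.5 V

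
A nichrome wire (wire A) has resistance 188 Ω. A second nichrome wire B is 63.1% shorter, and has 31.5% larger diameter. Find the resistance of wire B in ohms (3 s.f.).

R ∝ L/d², so R_B/R_A = (1 − 63.1/100) × (1 + 31.5/100)⁻²
= 0.369 × 0.5783 = 0.2134
R_B = 0.2134 × 188 = 40.1 Ω

40.1 Ω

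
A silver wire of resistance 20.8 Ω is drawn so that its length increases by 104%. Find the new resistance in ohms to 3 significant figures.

86.6 Ω

k = 1 + 104/100 = 2.04; volume constant ⇒ A' = A/k, so R' = k²R.
R' = 4.162 × 20.8 = 86.6 Ω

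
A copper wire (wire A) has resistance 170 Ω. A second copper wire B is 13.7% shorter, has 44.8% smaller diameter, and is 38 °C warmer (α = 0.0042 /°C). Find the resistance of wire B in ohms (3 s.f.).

R ∝ ρL/d² with ρ ∝ (1+αΔT), so R_B/R_A = (1 − 13.7/100) × (1 − 44.8/100)⁻² × (1 + 0.0042×38)
= 0.863 × 3.282 × 1.16 = 3.284
R_B = 3.284 × 170 = 558 Ω

558 Ω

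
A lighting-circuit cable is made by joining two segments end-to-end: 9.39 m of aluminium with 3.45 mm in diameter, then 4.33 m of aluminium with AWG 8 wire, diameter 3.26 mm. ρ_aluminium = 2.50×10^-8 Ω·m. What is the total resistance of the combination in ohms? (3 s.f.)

Segment 1: A = π(d/2)² = π(1.7250e-03 m)² = 9.348e-06 m²
R₁ = ρL/A = (2.50×10^-8)(9.39)/(9.348e-06) = 0.02511 Ω
Segment 2: A = π(3.26/2 mm)² = π(1.6300e-03 m)² = 8.347e-06 m²
R₂ = (2.50×10^-8)(4.33)/(8.347e-06) = 0.01297 Ω
R = R₁ + R₂ = 0.0381 Ω

0.0381 Ω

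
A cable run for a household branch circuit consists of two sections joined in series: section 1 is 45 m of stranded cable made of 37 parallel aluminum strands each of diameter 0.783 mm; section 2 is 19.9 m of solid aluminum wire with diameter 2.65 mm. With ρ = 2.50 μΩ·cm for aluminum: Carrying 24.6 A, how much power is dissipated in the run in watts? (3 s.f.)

92.8 W

ρ = 2.50 μΩ·cm = 2.50×10^-8 Ω·m
Section 1: A_strand = π(3.9150e-04)² = 4.815e-07 m²; R₁ = ρL/(N·A_s) = (2.50×10^-8)(45)/(37×4.815e-07) = 0.06314 Ω
Section 2: A = π(d/2)² = π(1.3250e-03 m)² = 5.515e-06 m²
R₂ = (2.50×10^-8)(19.9)/(5.515e-06) = 0.0902 Ω
R = R₁ + R₂ = 0.1533 Ω
P = I²R = (24.6)² × 0.1533 = 92.8 W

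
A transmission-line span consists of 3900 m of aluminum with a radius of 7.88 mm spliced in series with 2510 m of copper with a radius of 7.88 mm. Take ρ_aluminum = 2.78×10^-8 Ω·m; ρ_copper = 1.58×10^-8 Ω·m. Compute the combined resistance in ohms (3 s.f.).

0.759 Ω

Segment 1: A = πr² = π(7.8800e-03 m)² = 1.951e-04 m²
R₁ = ρL/A = (2.78×10^-8)(3900)/(1.951e-04) = 0.5558 Ω
R₂ = (1.58×10^-8)(2510)/(1.951e-04) = 0.2033 Ω
R = R₁ + R₂ = 0.759 Ω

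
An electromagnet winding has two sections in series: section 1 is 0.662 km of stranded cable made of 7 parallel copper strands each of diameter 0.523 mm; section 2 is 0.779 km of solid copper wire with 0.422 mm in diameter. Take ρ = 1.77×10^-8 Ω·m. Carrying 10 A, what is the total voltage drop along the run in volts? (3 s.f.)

1060 V

Section 1: A_strand = π(2.6150e-04)² = 2.148e-07 m²; R₁ = ρL/(N·A_s) = (1.77×10^-8)(662)/(7×2.148e-07) = 7.792 Ω
Section 2: A = π(d/2)² = π(2.1100e-04 m)² = 1.399e-07 m²
R₂ = (1.77×10^-8)(779)/(1.399e-07) = 98.58 Ω
R = R₁ + R₂ = 106.4 Ω
V = IR = 10 × 106.4 = 1060 V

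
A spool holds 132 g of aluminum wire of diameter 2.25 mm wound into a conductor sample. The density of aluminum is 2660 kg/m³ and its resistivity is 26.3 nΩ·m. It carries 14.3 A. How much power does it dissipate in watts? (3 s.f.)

16.9 W

ρ = 26.3 nΩ·m = 2.63×10^-8 Ω·m
A = π(d/2)² = π(1.1250e-03 m)² = 3.9761e-06 m²
L = m/(density·A) = 0.132/(2660×3.9761e-06) = 12.48 m
R = ρL/A = (2.63×10^-8)(12.48)/(3.9761e-06) = 0.08255 Ω
P = I²R = (14.3)² × 0.08255 = 16.9 W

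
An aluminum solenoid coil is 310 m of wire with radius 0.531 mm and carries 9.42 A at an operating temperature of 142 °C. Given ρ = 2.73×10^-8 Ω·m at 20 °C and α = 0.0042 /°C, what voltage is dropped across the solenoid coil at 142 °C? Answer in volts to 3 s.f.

136 V

A = πr² = π(5.3100e-04 m)² = 8.858e-07 m²
R₍20₎ = ρL/A = (2.73×10^-8)(310)/(8.858e-07) = 9.554 Ω
R₍142₎ = R₍20₎(1 + αΔT) = 9.554 × (1 + 0.0042×122) = 14.45 Ω
V = IR = 9.42 × 14.45 = 136 V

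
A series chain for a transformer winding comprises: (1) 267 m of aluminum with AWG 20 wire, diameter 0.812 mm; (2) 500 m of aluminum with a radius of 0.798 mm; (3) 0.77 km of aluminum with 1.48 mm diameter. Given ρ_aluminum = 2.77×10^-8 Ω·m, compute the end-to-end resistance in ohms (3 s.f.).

33.6 Ω

Seg 1: A = π(0.812/2 mm)² = π(4.0600e-04 m)² = 5.178e-07 m²
R_1 = (2.77×10^-8)(267)/(5.178e-07) = 14.28 Ω
Seg 2: A = πr² = π(7.9800e-04 m)² = 2.001e-06 m²
R_2 = (2.77×10^-8)(500)/(2.001e-06) = 6.923 Ω
Seg 3: A = π(d/2)² = π(7.4000e-04 m)² = 1.720e-06 m²
R_3 = (2.77×10^-8)(770)/(1.720e-06) = 12.4 Ω
R_total = R_1 + R_2 + R_3 = 33.6 Ω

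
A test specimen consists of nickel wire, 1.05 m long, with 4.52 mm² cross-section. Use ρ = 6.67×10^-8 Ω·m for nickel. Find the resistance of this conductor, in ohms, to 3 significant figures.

A = 4.52 mm² = 4.520e-06 m²
R = ρL/A = (6.67×10^-8)(1.05 m)/(4.520e-06 m²) = 0.0155 Ω

0.0155 Ω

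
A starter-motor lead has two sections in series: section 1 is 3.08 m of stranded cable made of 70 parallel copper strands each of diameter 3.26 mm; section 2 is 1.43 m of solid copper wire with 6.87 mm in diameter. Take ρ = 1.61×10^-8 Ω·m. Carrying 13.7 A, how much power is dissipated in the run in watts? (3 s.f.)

Section 1: A_strand = π(1.6300e-03)² = 8.347e-06 m²; R₁ = ρL/(N·A_s) = (1.61×10^-8)(3.08)/(70×8.347e-06) = 8.487×10^-5 Ω
Section 2: A = π(d/2)² = π(3.4350e-03 m)² = 3.707e-05 m²
R₂ = (1.61×10^-8)(1.43)/(3.707e-05) = 6.211×10^-4 Ω
R = R₁ + R₂ = 7.060×10^-4 Ω
P = I²R = (13.7)² × 7.060×10^-4 = 0.133 W

0.133 W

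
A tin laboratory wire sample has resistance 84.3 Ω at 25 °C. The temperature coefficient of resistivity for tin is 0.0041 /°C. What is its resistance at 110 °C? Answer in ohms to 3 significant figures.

114 Ω

ΔT = 110 − 25 = 85 °C
R = R₀(1 + αΔT) = 84.3 × (1 + 0.0041×85) = 84.3 × 1.349 = 114 Ω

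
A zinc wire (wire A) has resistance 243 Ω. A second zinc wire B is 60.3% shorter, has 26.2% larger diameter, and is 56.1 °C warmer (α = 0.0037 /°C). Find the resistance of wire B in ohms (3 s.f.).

73.1 Ω

R ∝ ρL/d² with ρ ∝ (1+αΔT), so R_B/R_A = (1 − 60.3/100) × (1 + 26.2/100)⁻² × (1 + 0.0037×56.1)
= 0.397 × 0.6279 × 1.208 = 0.301
R_B = 0.301 × 243 = 73.1 Ω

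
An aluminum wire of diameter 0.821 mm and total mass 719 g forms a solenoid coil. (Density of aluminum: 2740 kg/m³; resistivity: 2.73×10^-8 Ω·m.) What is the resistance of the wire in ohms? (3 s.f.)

A = π(d/2)² = π(4.1050e-04 m)² = 5.2939e-07 m²
L = m/(density·A) = 0.719/(2740×5.2939e-07) = 495.7 m
R = ρL/A = (2.73×10^-8)(495.7)/(5.2939e-07) = 25.6 Ω

25.6 Ω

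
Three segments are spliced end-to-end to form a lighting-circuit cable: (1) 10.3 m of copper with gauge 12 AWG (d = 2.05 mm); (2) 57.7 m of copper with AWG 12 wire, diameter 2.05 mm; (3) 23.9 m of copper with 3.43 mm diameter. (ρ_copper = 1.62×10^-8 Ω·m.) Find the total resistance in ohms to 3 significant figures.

0.376 Ω

Seg 1: A = π(2.05/2 mm)² = π(1.0250e-03 m)² = 3.301e-06 m²
R_1 = (1.62×10^-8)(10.3)/(3.301e-06) = 0.05055 Ω
Seg 2: A = π(2.05/2 mm)² = π(1.0250e-03 m)² = 3.301e-06 m²
R_2 = (1.62×10^-8)(57.7)/(3.301e-06) = 0.2832 Ω
Seg 3: A = π(d/2)² = π(1.7150e-03 m)² = 9.240e-06 m²
R_3 = (1.62×10^-8)(23.9)/(9.240e-06) = 0.0419 Ω
R_total = R_1 + R_2 + R_3 = 0.376 Ω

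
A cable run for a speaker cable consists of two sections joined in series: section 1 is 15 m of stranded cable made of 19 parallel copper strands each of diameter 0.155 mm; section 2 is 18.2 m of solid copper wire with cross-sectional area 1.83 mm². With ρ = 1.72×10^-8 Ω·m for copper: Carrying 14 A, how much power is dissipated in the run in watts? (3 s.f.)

175 W

Section 1: A_strand = π(7.7500e-05)² = 1.887e-08 m²; R₁ = ρL/(N·A_s) = (1.72×10^-8)(15)/(19×1.887e-08) = 0.7196 Ω
Section 2: A = 1.83 mm² = 1.830e-06 m²
R₂ = (1.72×10^-8)(18.2)/(1.830e-06) = 0.1711 Ω
R = R₁ + R₂ = 0.8907 Ω
P = I²R = (14)² × 0.8907 = 175 W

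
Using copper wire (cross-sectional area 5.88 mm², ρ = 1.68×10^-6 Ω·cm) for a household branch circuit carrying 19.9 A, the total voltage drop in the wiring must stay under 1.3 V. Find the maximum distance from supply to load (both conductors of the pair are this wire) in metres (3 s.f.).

11.4 m

ρ = 1.68×10^-6 Ω·cm = 1.68×10^-8 Ω·m
A = 5.88 mm² = 5.880e-06 m²
L_max = V_max·A/(2·ρI) = (1.3)(5.880e-06)/(2×1.68×10^-8×19.9) = 11.4 m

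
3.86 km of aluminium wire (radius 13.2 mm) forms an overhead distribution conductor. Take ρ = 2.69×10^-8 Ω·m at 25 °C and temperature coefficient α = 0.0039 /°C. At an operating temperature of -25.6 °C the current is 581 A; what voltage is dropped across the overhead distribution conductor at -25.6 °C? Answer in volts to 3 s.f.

88.5 V

A = πr² = π(1.3200e-02 m)² = 5.474e-04 m²
R₍25₎ = ρL/A = (2.69×10^-8)(3860)/(5.474e-04) = 0.1897 Ω
R₍-25.6₎ = R₍25₎(1 + αΔT) = 0.1897 × (1 + 0.0039×-50.6) = 0.1523 Ω
V = IR = 581 × 0.1523 = 88.5 V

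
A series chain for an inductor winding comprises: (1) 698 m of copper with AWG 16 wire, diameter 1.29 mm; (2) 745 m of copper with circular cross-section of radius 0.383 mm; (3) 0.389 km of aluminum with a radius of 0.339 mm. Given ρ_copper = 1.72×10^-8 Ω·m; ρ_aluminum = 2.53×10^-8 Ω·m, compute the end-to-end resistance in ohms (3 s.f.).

64.3 Ω

Seg 1: A = π(1.29/2 mm)² = π(6.4500e-04 m)² = 1.307e-06 m²
R_1 = (1.72×10^-8)(698)/(1.307e-06) = 9.186 Ω
Seg 2: A = πr² = π(3.8300e-04 m)² = 4.608e-07 m²
R_2 = (1.72×10^-8)(745)/(4.608e-07) = 27.81 Ω
Seg 3: A = πr² = π(3.3900e-04 m)² = 3.610e-07 m²
R_3 = (2.53×10^-8)(389)/(3.610e-07) = 27.26 Ω
R_total = R_1 + R_2 + R_3 = 64.3 Ω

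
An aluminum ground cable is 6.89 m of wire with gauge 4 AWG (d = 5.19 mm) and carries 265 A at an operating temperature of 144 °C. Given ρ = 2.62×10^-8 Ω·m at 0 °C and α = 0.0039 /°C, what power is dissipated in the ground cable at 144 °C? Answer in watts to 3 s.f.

936 W

A = π(5.19/2 mm)² = π(2.5950e-03 m)² = 2.116e-05 m²
R₍0₎ = ρL/A = (2.62×10^-8)(6.89)/(2.116e-05) = 0.008533 Ω
R₍144₎ = R₍0₎(1 + αΔT) = 0.008533 × (1 + 0.0039×144) = 0.01332 Ω
P = I²R = (265)² × 0.01332 = 936 W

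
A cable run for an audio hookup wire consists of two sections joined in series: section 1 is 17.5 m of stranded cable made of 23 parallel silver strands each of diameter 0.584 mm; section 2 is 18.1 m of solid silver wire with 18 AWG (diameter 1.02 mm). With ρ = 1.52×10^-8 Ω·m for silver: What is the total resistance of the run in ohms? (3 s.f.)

0.380 Ω

Section 1: A_strand = π(2.9200e-04)² = 2.679e-07 m²; R₁ = ρL/(N·A_s) = (1.52×10^-8)(17.5)/(23×2.679e-07) = 0.04318 Ω
Section 2: A = π(1.02/2 mm)² = π(5.1000e-04 m)² = 8.171e-07 m²
R₂ = (1.52×10^-8)(18.1)/(8.171e-07) = 0.3367 Ω
R = R₁ + R₂ = 0.380 Ω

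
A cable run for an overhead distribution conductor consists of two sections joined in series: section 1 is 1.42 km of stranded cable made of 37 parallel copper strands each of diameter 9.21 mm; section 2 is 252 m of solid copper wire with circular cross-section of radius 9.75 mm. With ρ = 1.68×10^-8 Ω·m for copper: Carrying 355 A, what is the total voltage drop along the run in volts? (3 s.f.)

8.47 V

Section 1: A_strand = π(4.6050e-03)² = 6.662e-05 m²; R₁ = ρL/(N·A_s) = (1.68×10^-8)(1420)/(37×6.662e-05) = 0.009678 Ω
Section 2: A = πr² = π(9.7500e-03 m)² = 2.986e-04 m²
R₂ = (1.68×10^-8)(252)/(2.986e-04) = 0.01418 Ω
R = R₁ + R₂ = 0.02385 Ω
V = IR = 355 × 0.02385 = 8.47 V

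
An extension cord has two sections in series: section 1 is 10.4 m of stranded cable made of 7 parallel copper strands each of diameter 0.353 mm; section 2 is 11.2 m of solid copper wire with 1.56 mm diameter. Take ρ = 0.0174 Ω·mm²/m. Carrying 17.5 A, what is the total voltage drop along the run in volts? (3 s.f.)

ρ = 0.0174 Ω·mm²/m = 1.74×10^-8 Ω·m
Section 1: A_strand = π(1.7650e-04)² = 9.787e-08 m²; R₁ = ρL/(N·A_s) = (1.74×10^-8)(10.4)/(7×9.787e-08) = 0.2641 Ω
Section 2: A = π(d/2)² = π(7.8000e-04 m)² = 1.911e-06 m²
R₂ = (1.74×10^-8)(11.2)/(1.911e-06) = 0.102 Ω
R = R₁ + R₂ = 0.3661 Ω
V = IR = 17.5 × 0.3661 = 6.41 V

6.41 V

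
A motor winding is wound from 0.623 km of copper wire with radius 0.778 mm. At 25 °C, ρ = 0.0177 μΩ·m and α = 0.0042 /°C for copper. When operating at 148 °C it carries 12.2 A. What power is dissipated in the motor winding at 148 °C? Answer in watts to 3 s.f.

ρ = 0.0177 μΩ·m = 1.77×10^-8 Ω·m
A = πr² = π(7.7800e-04 m)² = 1.902e-06 m²
R₍25₎ = ρL/A = (1.77×10^-8)(623)/(1.902e-06) = 5.799 Ω
R₍148₎ = R₍25₎(1 + αΔT) = 5.799 × (1 + 0.0042×123) = 8.795 Ω
P = I²R = (12.2)² × 8.795 = 1310 W

1310 W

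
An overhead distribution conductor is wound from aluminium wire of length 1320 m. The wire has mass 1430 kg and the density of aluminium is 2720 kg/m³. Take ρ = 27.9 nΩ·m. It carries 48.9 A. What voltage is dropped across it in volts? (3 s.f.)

4.52 V

ρ = 27.9 nΩ·m = 2.79×10^-8 Ω·m
A = m/(density·L) = 1430/(2720×1320) = 3.9828e-04 m²
R = ρL/A = (2.79×10^-8)(1320)/(3.9828e-04) = 0.09247 Ω
V = IR = 48.9 × 0.09247 = 4.52 V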